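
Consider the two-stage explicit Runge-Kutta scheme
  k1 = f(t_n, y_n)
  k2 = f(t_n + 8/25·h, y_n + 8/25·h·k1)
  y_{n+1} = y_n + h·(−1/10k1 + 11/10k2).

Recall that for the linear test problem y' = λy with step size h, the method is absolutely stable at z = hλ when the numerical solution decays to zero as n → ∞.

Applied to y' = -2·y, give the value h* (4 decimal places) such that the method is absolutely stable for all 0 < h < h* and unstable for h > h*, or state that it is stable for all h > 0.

With y'=λy (z=hλ):
  k1=λy_n ⇒ h·k1=z·y_n;  k2=λ(1+8/25z)y_n ⇒ h·k2=z(1+8/25z)y_n
  y_{n+1}/y_n = 1 − 1/10z + 11/10z(1+8/25z) = 1 + z + 44/125z²
  so R(z) = 1 + z + 44/125z².

Find x<0 with |R(x)|<1.
x=-0.59: |R|=0.5325
R=1: x+44/125x²=0 ⇒ x=−125/44=-2.8409; min R=1−1/(4·44/125)=0.2898>−1
Confirm numerically:
  x=-2.790: |R|=0.95000 <1
  x=-2.631: |R|=0.80560 <1
  x=-1.296: |R|=0.29522 <1
  x=-3.265: |R|=1.48740 >1
  x=-3.178: |R|=1.37709 >1
Interval (-2.8409, 0).

(-2.8409,0); λ=-2 ⇒ h* = (125/44)/2 = 1.4205.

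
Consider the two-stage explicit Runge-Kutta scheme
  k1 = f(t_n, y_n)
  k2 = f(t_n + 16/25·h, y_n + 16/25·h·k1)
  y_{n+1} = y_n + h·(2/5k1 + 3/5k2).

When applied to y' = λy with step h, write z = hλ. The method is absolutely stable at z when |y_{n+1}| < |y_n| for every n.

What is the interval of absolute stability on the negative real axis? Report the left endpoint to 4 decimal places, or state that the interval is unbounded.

Set f=λy, z=hλ:
  k1=λy_n ⇒ h·k1=z·y_n;  k2=λ(1+16/25z)y_n ⇒ h·k2=z(1+16/25z)y_n
  y_{n+1}/y_n = 1 + 2/5z + 3/5z(1+16/25z) = 1 + z + 48/125z²
  so R(z) = 1 + z + 48/125z².

Solve |R(x)|<1 on ℝ⁻.
x=-1.68: |R|=0.4038
R=1: x+48/125x²=0 ⇒ x=−125/48=-2.6042; min R=1−1/(4·48/125)=0.3490>−1
Confirm numerically:
  x=-2.285: |R|=0.71995 <1
  x=-2.238: |R|=0.68532 <1
  x=-2.047: |R|=0.56204 <1
  x=-1.247: |R|=0.35012 <1
  x=-3.099: |R|=1.58886 >1
  x=-3.043: |R|=1.51278 >1
Interval (-2.6042, 0).

z∈(-2.6042,0).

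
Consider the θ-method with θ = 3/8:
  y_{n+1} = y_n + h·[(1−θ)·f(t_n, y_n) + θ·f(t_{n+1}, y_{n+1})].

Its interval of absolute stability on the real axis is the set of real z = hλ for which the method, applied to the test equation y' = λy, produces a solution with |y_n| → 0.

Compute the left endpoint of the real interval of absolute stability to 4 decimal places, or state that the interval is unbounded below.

Set f=λy, z=hλ:
  y_{n+1} = y_n + z·[5/8·y_n + 3/8·y_{n+1}] ⇒ (1 − 3/8z)y_{n+1} = (1 + 5/8z)y_n
  Hence R(z) = (1 + 5/8z)/(1 − 3/8z).

Need |R(x)|<1, x<0.
x=-0.42: |R|=0.6371
R=−1: 1+5/8x = −1+3/8x ⇒ -1/4x=2 ⇒ x=2/(-1/4)=-8.0000
Confirm numerically:
  x=-7.281: |R|=0.95181 <1
  x=-6.230: |R|=0.86737 <1
  x=-5.579: |R|=0.80426 <1
  x=-4.404: |R|=0.66095 <1
  x=-8.341: |R|=1.02065 >1
  x=-8.275: |R|=1.01676 >1
  x=-8.044: |R|=1.00274 >1
So |R|<1 on (-8.0000, 0).

z* = -8.0000.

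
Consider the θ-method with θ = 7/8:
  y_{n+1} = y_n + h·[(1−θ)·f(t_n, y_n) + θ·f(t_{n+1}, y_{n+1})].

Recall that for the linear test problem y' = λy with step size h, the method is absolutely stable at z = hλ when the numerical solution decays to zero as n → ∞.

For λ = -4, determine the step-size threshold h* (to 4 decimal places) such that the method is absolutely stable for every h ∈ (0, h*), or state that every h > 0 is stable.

With y'=λy (z=hλ):
  y_{n+1} = y_n + z·[1/8·y_n + 7/8·y_{n+1}] ⇒ (1 − 7/8z)y_{n+1} = (1 + 1/8z)y_n
  so R(z) = (1 + 1/8z)/(1 − 7/8z).

Boundary: |R(x)|=1, x<0.
x=-0.96: |R|=0.4783
x=-2: |R|=0.2727
x=-10: |R|=0.0256
x=-100: |R|=0.1299
θ=7/8≥1/2 ⇒ |1+1/8x|<|1−7/8x| ∀x<0 ⇒ unbounded interval.

(−∞, 0) — no finite endpoint. Any h>0 works for λ=-4.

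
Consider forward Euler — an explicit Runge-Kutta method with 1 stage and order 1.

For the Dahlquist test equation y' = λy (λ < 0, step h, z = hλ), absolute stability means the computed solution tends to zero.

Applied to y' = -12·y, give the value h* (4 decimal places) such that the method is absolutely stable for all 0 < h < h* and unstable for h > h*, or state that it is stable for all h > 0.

On y'=λy, z=hλ:
  order 1, 1-stage ⇒ R(z)=1+z
  (e.g. R(-0.42)=0.58000, |R|=0.58000)

Need |R(x)|<1, x<0.
x=-0.42: |R|=0.5800
|R(-1.9)|=0.9000 |R(-1.69)|=0.6900 |R(-1.58)|=0.5800
Bisect:
  x_lo=-2.4069 |R|=1.4069  x_hi=-0.2482 |R|=0.7518
  mid=-1.32754 |R|=0.32754 →hi
  mid=-1.86722 |R|=0.86722 →hi
  mid=-2.13705 |R|=1.13705 →lo
  mid=-2.00213 |R|=1.00213 →lo
  mid=-1.93467 |R|=0.93467 →hi
  mid=-1.96840 |R|=0.96840 →hi
  mid=-1.98527 |R|=0.98527 →hi
  ...
  [-2.00003,-1.99989] ⇒ x*=-2.0000
Stable set (-2.0000, 0).

(-2.0000,0); λ=-12 ⇒ h* = 0.1667.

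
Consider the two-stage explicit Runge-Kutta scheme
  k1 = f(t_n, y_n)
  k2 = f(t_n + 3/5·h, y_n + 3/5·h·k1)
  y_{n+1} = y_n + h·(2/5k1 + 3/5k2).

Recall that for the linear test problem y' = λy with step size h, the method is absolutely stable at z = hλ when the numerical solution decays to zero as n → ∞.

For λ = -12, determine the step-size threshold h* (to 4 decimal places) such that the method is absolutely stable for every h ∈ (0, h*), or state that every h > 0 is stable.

(-2.7778,0); λ=-12 ⇒ h* = (25/9)/12 = 0.2315.

Test eqn y'=λy, z=hλ:
  k1=λy_n ⇒ h·k1=z·y_n;  k2=λ(1+3/5z)y_n ⇒ h·k2=z(1+3/5z)y_n
  y_{n+1}/y_n = 1 + 2/5z + 3/5z(1+3/5z) = 1 + z + 9/25z²
  so R(z) = 1 + z + 9/25z².

Need |R(x)|<1, x<0.
x=-0.72: |R|=0.4666
R=1: x+9/25x²=0 ⇒ x=−25/9=-2.7778; min R=1−1/(4·9/25)=0.3056>−1
Confirm numerically:
  x=-2.555: |R|=0.79509 <1
  x=-1.324: |R|=0.30707 <1
  x=-1.272: |R|=0.31047 <1
  x=-1.201: |R|=0.31826 <1
  x=-3.003: |R|=1.24348 >1
  x=-2.916: |R|=1.14510 >1
Interval (-2.7778, 0).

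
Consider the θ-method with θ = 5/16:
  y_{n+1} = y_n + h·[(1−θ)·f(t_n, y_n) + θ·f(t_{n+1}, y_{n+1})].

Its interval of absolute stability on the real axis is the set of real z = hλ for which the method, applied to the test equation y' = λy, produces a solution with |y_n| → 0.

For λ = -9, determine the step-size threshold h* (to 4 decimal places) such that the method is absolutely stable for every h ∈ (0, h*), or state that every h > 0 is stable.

Set f=λy, z=hλ:
  y_{n+1} = y_n + z·[11/16·y_n + 5/16·y_{n+1}] ⇒ (1 − 5/16z)y_{n+1} = (1 + 11/16z)y_n
  ⇒ R(z) = (1 + 11/16z)/(1 − 5/16z).

Solve |R(x)|<1 on ℝ⁻.
x=-1.01: |R|=0.2323
R=−1: 1+11/16x = −1+5/16x ⇒ -3/8x=2 ⇒ x=2/(-3/8)=-5.3333
Confirm numerically:
  x=-4.820: |R|=0.92319 <1
  x=-4.111: |R|=0.79937 <1
  x=-3.819: |R|=0.74110 <1
  x=-3.618: |R|=0.69809 <1
  x=-5.885: |R|=1.07287 >1
  x=-5.805: |R|=1.06285 >1
  x=-5.725: |R|=1.05266 >1
So |R|<1 on (-5.3333, 0).

(-5.3333,0); λ=-9 ⇒ h* = (16/3)/9 = 0.5926.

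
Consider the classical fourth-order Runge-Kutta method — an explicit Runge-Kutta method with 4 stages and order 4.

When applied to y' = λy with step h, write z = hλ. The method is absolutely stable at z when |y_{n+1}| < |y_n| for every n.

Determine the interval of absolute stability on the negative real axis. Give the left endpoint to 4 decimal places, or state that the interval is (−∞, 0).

Test eqn y'=λy, z=hλ:
  order 4, 4-stage ⇒ R(z)=1+z+z^2/2+z^3/6+z^4/24
  (e.g. R(-1.27)=0.30345, |R|=0.30345)

Solve |R(x)|<1 on ℝ⁻.
x=-1.27: |R|=0.3034
|R(-1.74)|=0.2777 |R(-1.73)|=0.2767 |R(-0.86)|=0.4266
Bisect:
  x_lo=-3.2195 |R|=1.8778  x_hi=-0.3011 |R|=0.7400
  mid=-1.76030 |R|=0.28000 →hi
  mid=-2.48990 |R|=0.63863 →hi
  mid=-2.85470 |R|=1.10978 →lo
  mid=-2.67230 |R|=0.84258 →hi
  mid=-2.76350 |R|=0.96763 →hi
  mid=-2.80910 |R|=1.03649 →lo
  mid=-2.78630 |R|=1.00152 →lo
  mid=-2.77490 |R|=0.98444 →hi
  mid=-2.78060 |R|=0.99294 →hi
  ...
  [-2.78541,-2.78523] ⇒ x*=-2.7853
Stable set (-2.7853, 0).

z∈(-2.7853,0).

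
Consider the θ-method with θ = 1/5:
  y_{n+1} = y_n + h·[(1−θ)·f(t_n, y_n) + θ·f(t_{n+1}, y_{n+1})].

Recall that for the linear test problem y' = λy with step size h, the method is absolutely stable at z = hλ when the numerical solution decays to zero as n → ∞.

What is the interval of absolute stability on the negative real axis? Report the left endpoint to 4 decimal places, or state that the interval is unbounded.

z∈(-3.3333,0).

Set f=λy, z=hλ:
  y_{n+1} = y_n + z·[4/5·y_n + 1/5·y_{n+1}] ⇒ (1 − 1/5z)y_{n+1} = (1 + 4/5z)y_n
  R(z) = (1 + 4/5z)/(1 − 1/5z).

Find x<0 with |R(x)|<1.
x=-1.3: |R|=0.0317
R=−1: 1+4/5x = −1+1/5x ⇒ -3/5x=2 ⇒ x=2/(-3/5)=-3.3333
Confirm numerically:
  x=-2.611: |R|=0.71528 <1
  x=-2.181: |R|=0.51859 <1
  x=-1.359: |R|=0.06856 <1
  x=-3.716: |R|=1.13171 >1
  x=-3.414: |R|=1.02876 >1
Stable set (-3.3333, 0).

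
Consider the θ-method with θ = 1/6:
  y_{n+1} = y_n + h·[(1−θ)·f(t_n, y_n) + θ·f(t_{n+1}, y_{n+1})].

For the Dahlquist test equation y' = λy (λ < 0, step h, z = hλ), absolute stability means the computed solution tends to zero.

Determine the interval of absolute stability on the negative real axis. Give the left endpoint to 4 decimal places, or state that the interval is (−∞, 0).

(-3.0000, 0).

On y'=λy, z=hλ:
  y_{n+1} = y_n + z·[5/6·y_n + 1/6·y_{n+1}] ⇒ (1 − 1/6z)y_{n+1} = (1 + 5/6z)y_n
  ⇒ R(z) = (1 + 5/6z)/(1 − 1/6z).

Need |R(x)|<1, x<0.
x=-0.93: |R|=0.1948
R=−1: 1+5/6x = −1+1/6x ⇒ -2/3x=2 ⇒ x=2/(-2/3)=-3.0000
Confirm numerically:
  x=-2.828: |R|=0.92207 <1
  x=-1.794: |R|=0.38106 <1
  x=-1.541: |R|=0.22610 <1
  x=-3.556: |R|=1.23273 >1
  x=-3.104: |R|=1.04569 >1
  x=-3.020: |R|=1.00887 >1
So |R|<1 on (-3.0000, 0).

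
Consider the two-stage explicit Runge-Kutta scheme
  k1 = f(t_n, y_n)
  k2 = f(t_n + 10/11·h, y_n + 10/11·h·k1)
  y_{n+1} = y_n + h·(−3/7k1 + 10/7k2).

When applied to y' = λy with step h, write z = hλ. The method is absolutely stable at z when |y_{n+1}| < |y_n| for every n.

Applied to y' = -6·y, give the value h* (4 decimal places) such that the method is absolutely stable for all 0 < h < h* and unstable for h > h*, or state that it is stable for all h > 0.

(-0.7700,0); λ=-6 ⇒ h* = (77/100)/6 = 0.1283.

Test eqn y'=λy, z=hλ:
  k1=λy_n ⇒ h·k1=z·y_n;  k2=λ(1+10/11z)y_n ⇒ h·k2=z(1+10/11z)y_n
  y_{n+1}/y_n = 1 − 3/7z + 10/7z(1+10/11z) = 1 + z + 100/77z²
  so R(z) = 1 + z + 100/77z².

Boundary: |R(x)|=1, x<0.
x=-0.34: |R|=0.8101
R=1: x+100/77x²=0 ⇒ x=−77/100=-0.7700; min R=1−1/(4·100/77)=0.8075>−1
Confirm numerically:
  x=-0.708: |R|=0.94299 <1
  x=-0.627: |R|=0.88356 <1
  x=-0.317: |R|=0.81351 <1
  x=-1.078: |R|=1.43120 >1
  x=-0.873: |R|=1.11678 >1
So |R|<1 on (-0.7700, 0).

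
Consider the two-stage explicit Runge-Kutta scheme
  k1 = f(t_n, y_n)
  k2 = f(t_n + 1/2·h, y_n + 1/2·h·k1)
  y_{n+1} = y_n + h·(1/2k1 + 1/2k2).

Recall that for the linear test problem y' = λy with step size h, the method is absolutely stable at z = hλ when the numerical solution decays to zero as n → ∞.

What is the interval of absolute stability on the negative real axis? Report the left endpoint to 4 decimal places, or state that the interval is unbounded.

Set f=λy, z=hλ:
  k1=λy_n ⇒ h·k1=z·y_n;  k2=λ(1+1/2z)y_n ⇒ h·k2=z(1+1/2z)y_n
  y_{n+1}/y_n = 1 + 1/2z + 1/2z(1+1/2z) = 1 + z + 1/4z²
  R(z) = 1 + z + 1/4z².

Boundary: |R(x)|=1, x<0.
x=-1.45: |R|=0.0756
R=1: x+1/4x²=0 ⇒ x=−4=-4.0000; min R=1−1/(4·1/4)=0.0000>−1
Confirm numerically:
  x=-3.828: |R|=0.83540 <1
  x=-2.009: |R|=0.00002 <1
  x=-1.783: |R|=0.01177 <1
  x=-4.312: |R|=1.33634 >1
  x=-4.119: |R|=1.12254 >1
So |R|<1 on (-4.0000, 0).

z∈(-4.0000,0).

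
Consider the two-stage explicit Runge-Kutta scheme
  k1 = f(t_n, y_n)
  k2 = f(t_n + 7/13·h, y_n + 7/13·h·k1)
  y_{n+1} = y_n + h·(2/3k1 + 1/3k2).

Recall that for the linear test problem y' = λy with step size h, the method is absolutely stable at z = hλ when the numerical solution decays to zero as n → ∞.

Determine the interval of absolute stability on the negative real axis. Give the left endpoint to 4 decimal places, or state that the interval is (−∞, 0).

z∈(-5.5714,0).

With y'=λy (z=hλ):
  k1=λy_n ⇒ h·k1=z·y_n;  k2=λ(1+7/13z)y_n ⇒ h·k2=z(1+7/13z)y_n
  y_{n+1}/y_n = 1 + 2/3z + 1/3z(1+7/13z) = 1 + z + 7/39z²
  R(z) = 1 + z + 7/39z².

Solve |R(x)|<1 on ℝ⁻.
x=-0.64: |R|=0.4335
R=1: x+7/39x²=0 ⇒ x=−39/7=-5.5714; min R=1−1/(4·7/39)=-0.3929>−1
Confirm numerically:
  x=-5.414: |R|=0.84702 <1
  x=-4.521: |R|=0.14762 <1
  x=-4.102: |R|=0.08188 <1
  x=-3.874: |R|=0.18028 <1
  x=-6.132: |R|=1.61697 >1
  x=-6.110: |R|=1.59063 >1
  x=-5.934: |R|=1.38617 >1
So |R|<1 on (-5.5714, 0).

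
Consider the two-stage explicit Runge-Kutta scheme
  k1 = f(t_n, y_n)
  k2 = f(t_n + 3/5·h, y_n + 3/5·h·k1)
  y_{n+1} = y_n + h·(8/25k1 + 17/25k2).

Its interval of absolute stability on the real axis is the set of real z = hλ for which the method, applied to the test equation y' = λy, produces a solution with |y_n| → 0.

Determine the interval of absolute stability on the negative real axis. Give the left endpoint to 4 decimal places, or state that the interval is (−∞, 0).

z∈(-2.4510,0).

On y'=λy, z=hλ:
  k1=λy_n ⇒ h·k1=z·y_n;  k2=λ(1+3/5z)y_n ⇒ h·k2=z(1+3/5z)y_n
  y_{n+1}/y_n = 1 + 8/25z + 17/25z(1+3/5z) = 1 + z + 51/125z²
  R(z) = 1 + z + 51/125z².

Solve |R(x)|<1 on ℝ⁻.
x=-1.11: |R|=0.3927
R=1: x+51/125x²=0 ⇒ x=−125/51=-2.4510; min R=1−1/(4·51/125)=0.3873>−1
Confirm numerically:
  x=-2.413: |R|=0.96261 <1
  x=-2.063: |R|=0.67344 <1
  x=-1.885: |R|=0.56472 <1
  x=-1.838: |R|=0.54032 <1
  x=-2.985: |R|=1.65037 >1
  x=-2.870: |R|=1.49066 >1
Interval (-2.4510, 0).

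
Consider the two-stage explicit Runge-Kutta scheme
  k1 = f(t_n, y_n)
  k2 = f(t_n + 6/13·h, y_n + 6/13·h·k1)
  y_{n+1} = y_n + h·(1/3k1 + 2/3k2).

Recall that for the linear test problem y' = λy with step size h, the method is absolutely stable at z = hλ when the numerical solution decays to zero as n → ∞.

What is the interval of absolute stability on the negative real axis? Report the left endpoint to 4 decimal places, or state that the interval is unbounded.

With y'=λy (z=hλ):
  k1=λy_n ⇒ h·k1=z·y_n;  k2=λ(1+6/13z)y_n ⇒ h·k2=z(1+6/13z)y_n
  y_{n+1}/y_n = 1 + 1/3z + 2/3z(1+6/13z) = 1 + z + 4/13z²
  so R(z) = 1 + z + 4/13z².

Boundary: |R(x)|=1, x<0.
x=-1.26: |R|=0.2285
R=1: x+4/13x²=0 ⇒ x=−13/4=-3.2500; min R=1−1/(4·4/13)=0.1875>−1
Confirm numerically:
  x=-3.118: |R|=0.87336 <1
  x=-2.929: |R|=0.71070 <1
  x=-2.582: |R|=0.46930 <1
  x=-3.507: |R|=1.27732 >1
  x=-3.363: |R|=1.11693 >1
Stable set (-3.2500, 0).

z∈(-3.2500,0).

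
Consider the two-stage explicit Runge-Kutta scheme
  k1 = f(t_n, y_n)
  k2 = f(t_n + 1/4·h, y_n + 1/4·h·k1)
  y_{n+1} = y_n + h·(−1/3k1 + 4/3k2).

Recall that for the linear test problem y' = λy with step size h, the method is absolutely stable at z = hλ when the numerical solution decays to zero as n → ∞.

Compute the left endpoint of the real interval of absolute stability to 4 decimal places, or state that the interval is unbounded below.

z* = -3.0000.

With y'=λy (z=hλ):
  k1=λy_n ⇒ h·k1=z·y_n;  k2=λ(1+1/4z)y_n ⇒ h·k2=z(1+1/4z)y_n
  y_{n+1}/y_n = 1 − 1/3z + 4/3z(1+1/4z) = 1 + z + 1/3z²
  Hence R(z) = 1 + z + 1/3z².

Solve |R(x)|<1 on ℝ⁻.
x=-1.72: |R|=0.2661
R=1: x+1/3x²=0 ⇒ x=−3=-3.0000; min R=1−1/(4·1/3)=0.2500>−1
Confirm numerically:
  x=-2.188: |R|=0.40778 <1
  x=-2.144: |R|=0.38825 <1
  x=-1.708: |R|=0.26442 <1
  x=-3.428: |R|=1.48906 >1
  x=-3.411: |R|=1.46731 >1
  x=-3.314: |R|=1.34687 >1
Interval (-3.0000, 0).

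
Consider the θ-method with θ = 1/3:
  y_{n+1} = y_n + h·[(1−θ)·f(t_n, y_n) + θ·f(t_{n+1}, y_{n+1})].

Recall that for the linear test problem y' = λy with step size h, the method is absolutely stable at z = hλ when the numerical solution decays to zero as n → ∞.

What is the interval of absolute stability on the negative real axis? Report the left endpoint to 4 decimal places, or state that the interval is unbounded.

Test eqn y'=λy, z=hλ:
  y_{n+1} = y_n + z·[2/3·y_n + 1/3·y_{n+1}] ⇒ (1 − 1/3z)y_{n+1} = (1 + 2/3z)y_n
  so R(z) = (1 + 2/3z)/(1 − 1/3z).

Boundary: |R(x)|=1, x<0.
x=-0.54: |R|=0.5424
R=−1: 1+2/3x = −1+1/3x ⇒ -1/3x=2 ⇒ x=2/(-1/3)=-6.0000
Confirm numerically:
  x=-4.287: |R|=0.76492 <1
  x=-3.973: |R|=0.70931 <1
  x=-2.696: |R|=0.41994 <1
  x=-2.434: |R|=0.34376 <1
  x=-6.443: |R|=1.04691 >1
  x=-6.117: |R|=1.01283 >1
  x=-6.105: |R|=1.01153 >1
Stable set (-6.0000, 0).

(-6.0000, 0).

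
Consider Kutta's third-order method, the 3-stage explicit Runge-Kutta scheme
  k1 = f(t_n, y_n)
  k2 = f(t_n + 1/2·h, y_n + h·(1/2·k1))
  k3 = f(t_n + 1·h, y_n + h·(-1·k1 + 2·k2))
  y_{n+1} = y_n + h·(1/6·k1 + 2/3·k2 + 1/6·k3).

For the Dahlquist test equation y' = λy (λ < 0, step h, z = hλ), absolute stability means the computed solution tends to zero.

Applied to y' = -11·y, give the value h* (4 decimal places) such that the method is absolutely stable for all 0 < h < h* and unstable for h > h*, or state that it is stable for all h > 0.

(-2.5127,0); λ=-11 ⇒ h* = 0.2284.

Test eqn y'=λy, z=hλ:
  order 3, 3-stage ⇒ R(z)=1+z+z^2/2+z^3/6
  (e.g. R(-1.15)=0.25777, |R|=0.25777)

Find x<0 with |R(x)|<1.
x=-1.15: |R|=0.2578
|R(-1.92)|=0.2564 |R(-0.99)|=0.3383 |R(-0.62)|=0.5325
Bisect:
  x_lo=-2.9820 |R|=1.9553  x_hi=-0.0829 |R|=0.9205
  mid=-1.53244 |R|=0.04196 →hi
  mid=-2.25722 |R|=0.62647 →hi
  mid=-2.61961 |R|=1.18455 →lo
  mid=-2.43842 |R|=0.88190 →hi
  mid=-2.52901 |R|=1.02695 →lo
  mid=-2.48372 |R|=0.95290 →hi
  mid=-2.50636 |R|=0.98954 →hi
  mid=-2.51769 |R|=1.00815 →lo
  ...
  [-2.51291,-2.51274] ⇒ x*=-2.5127
Stable set (-2.5127, 0).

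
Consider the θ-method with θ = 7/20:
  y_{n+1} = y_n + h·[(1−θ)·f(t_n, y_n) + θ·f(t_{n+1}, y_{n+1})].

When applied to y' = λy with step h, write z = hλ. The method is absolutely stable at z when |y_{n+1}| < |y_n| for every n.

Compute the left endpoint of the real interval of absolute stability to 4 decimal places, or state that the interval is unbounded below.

left endpoint -6.6667.

Set f=λy, z=hλ:
  y_{n+1} = y_n + z·[13/20·y_n + 7/20·y_{n+1}] ⇒ (1 − 7/20z)y_{n+1} = (1 + 13/20z)y_n
  so R(z) = (1 + 13/20z)/(1 − 7/20z).

Boundary: |R(x)|=1, x<0.
x=-0.58: |R|=0.5179
R=−1: 1+13/20x = −1+7/20x ⇒ -3/10x=2 ⇒ x=2/(-3/10)=-6.6667
Confirm numerically:
  x=-4.040: |R|=0.67357 <1
  x=-3.536: |R|=0.58026 <1
  x=-3.359: |R|=0.54391 <1
  x=-7.184: |R|=1.04416 >1
  x=-7.151: |R|=1.04148 >1
  x=-7.088: |R|=1.03631 >1
So |R|<1 on (-6.6667, 0).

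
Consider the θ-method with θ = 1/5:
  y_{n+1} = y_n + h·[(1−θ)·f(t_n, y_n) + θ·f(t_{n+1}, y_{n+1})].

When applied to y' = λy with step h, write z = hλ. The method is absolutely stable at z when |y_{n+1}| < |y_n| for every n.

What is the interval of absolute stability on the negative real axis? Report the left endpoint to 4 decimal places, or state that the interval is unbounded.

z∈(-3.3333,0).

Test eqn y'=λy, z=hλ:
  y_{n+1} = y_n + z·[4/5·y_n + 1/5·y_{n+1}] ⇒ (1 − 1/5z)y_{n+1} = (1 + 4/5z)y_n
  Hence R(z) = (1 + 4/5z)/(1 − 1/5z).

Boundary: |R(x)|=1, x<0.
x=-0.79: |R|=0.3178
R=−1: 1+4/5x = −1+1/5x ⇒ -3/5x=2 ⇒ x=2/(-3/5)=-3.3333
Confirm numerically:
  x=-3.207: |R|=0.95382 <1
  x=-3.130: |R|=0.92497 <1
  x=-2.332: |R|=0.59029 <1
  x=-2.320: |R|=0.58470 <1
  x=-3.671: |R|=1.11683 >1
  x=-3.664: |R|=1.11450 >1
So |R|<1 on (-3.3333, 0).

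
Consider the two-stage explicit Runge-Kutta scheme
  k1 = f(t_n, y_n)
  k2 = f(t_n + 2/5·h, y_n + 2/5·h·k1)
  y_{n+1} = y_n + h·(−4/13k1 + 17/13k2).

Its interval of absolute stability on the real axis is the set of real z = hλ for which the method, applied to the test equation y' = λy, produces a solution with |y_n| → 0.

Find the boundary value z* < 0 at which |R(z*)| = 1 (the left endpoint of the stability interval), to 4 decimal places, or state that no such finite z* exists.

left endpoint -1.9118.

On y'=λy, z=hλ:
  k1=λy_n ⇒ h·k1=z·y_n;  k2=λ(1+2/5z)y_n ⇒ h·k2=z(1+2/5z)y_n
  y_{n+1}/y_n = 1 − 4/13z + 17/13z(1+2/5z) = 1 + z + 34/65z²
  so R(z) = 1 + z + 34/65z².

Find x<0 with |R(x)|<1.
x=-0.46: |R|=0.6507
R=1: x+34/65x²=0 ⇒ x=−65/34=-1.9118; min R=1−1/(4·34/65)=0.5221>−1
Confirm numerically:
  x=-1.499: |R|=0.67635 <1
  x=-1.472: |R|=0.66139 <1
  x=-0.918: |R|=0.52281 <1
  x=-2.322: |R|=1.49827 >1
  x=-2.211: |R|=1.34607 >1
So |R|<1 on (-1.9118, 0).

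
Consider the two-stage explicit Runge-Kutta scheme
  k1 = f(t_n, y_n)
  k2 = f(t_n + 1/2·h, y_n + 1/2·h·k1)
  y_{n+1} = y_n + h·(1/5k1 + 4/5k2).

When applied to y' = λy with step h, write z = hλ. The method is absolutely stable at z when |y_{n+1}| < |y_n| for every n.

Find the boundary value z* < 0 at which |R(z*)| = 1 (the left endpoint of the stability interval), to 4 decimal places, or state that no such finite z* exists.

Test eqn y'=λy, z=hλ:
  k1=λy_n ⇒ h·k1=z·y_n;  k2=λ(1+1/2z)y_n ⇒ h·k2=z(1+1/2z)y_n
  y_{n+1}/y_n = 1 + 1/5z + 4/5z(1+1/2z) = 1 + z + 2/5z²
  Hence R(z) = 1 + z + 2/5z².

Find x<0 with |R(x)|<1.
x=-1.36: |R|=0.3798
R=1: x+2/5x²=0 ⇒ x=−5/2=-2.5000; min R=1−1/(4·2/5)=0.3750>−1
Confirm numerically:
  x=-1.864: |R|=0.52580 <1
  x=-1.665: |R|=0.44389 <1
  x=-1.084: |R|=0.38602 <1
  x=-2.792: |R|=1.32611 >1
  x=-2.623: |R|=1.12905 >1
So |R|<1 on (-2.5000, 0).

z* = -2.5000.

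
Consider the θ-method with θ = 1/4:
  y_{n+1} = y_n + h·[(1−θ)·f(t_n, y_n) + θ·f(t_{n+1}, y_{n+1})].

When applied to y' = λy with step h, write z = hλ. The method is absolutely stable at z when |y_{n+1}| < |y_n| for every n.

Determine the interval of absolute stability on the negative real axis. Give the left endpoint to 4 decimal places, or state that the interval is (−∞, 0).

z∈(-4.0000,0).

Test eqn y'=λy, z=hλ:
  y_{n+1} = y_n + z·[3/4·y_n + 1/4·y_{n+1}] ⇒ (1 − 1/4z)y_{n+1} = (1 + 3/4z)y_n
  Hence R(z) = (1 + 3/4z)/(1 − 1/4z).

Find x<0 with |R(x)|<1.
x=-0.8: |R|=0.3333
R=−1: 1+3/4x = −1+1/4x ⇒ -1/2x=2 ⇒ x=2/(-1/2)=-4.0000
Confirm numerically:
  x=-3.457: |R|=0.85437 <1
  x=-2.546: |R|=0.55576 <1
  x=-2.477: |R|=0.52972 <1
  x=-4.572: |R|=1.13346 >1
  x=-4.516: |R|=1.12118 >1
  x=-4.100: |R|=1.02469 >1
So |R|<1 on (-4.0000, 0).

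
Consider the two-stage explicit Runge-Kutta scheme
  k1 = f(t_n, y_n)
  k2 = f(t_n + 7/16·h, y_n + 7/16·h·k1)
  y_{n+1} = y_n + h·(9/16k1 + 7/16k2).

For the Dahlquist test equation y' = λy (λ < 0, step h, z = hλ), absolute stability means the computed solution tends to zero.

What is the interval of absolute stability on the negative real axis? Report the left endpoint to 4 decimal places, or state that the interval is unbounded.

z∈(-5.2245,0).

Set f=λy, z=hλ:
  k1=λy_n ⇒ h·k1=z·y_n;  k2=λ(1+7/16z)y_n ⇒ h·k2=z(1+7/16z)y_n
  y_{n+1}/y_n = 1 + 9/16z + 7/16z(1+7/16z) = 1 + z + 49/256z²
  R(z) = 1 + z + 49/256z².

Need |R(x)|<1, x<0.
x=-1.15: |R|=0.1031
R=1: x+49/256x²=0 ⇒ x=−256/49=-5.2245; min R=1−1/(4·49/256)=-0.3061>−1
Confirm numerically:
  x=-5.114: |R|=0.89185 <1
  x=-5.007: |R|=0.79156 <1
  x=-4.568: |R|=0.42600 <1
  x=-5.585: |R|=1.38539 >1
  x=-5.257: |R|=1.03271 >1
So |R|<1 on (-5.2245, 0).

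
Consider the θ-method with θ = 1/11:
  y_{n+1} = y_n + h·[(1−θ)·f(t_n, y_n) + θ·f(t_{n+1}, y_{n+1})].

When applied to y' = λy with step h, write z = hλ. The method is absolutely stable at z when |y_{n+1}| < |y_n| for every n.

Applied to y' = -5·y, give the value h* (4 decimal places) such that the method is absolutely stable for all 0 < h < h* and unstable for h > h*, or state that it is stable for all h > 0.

(-2.4444,0); λ=-5 ⇒ h* = (22/9)/5 = 0.4889.

On y'=λy, z=hλ:
  y_{n+1} = y_n + z·[10/11·y_n + 1/11·y_{n+1}] ⇒ (1 − 1/11z)y_{n+1} = (1 + 10/11z)y_n
  so R(z) = (1 + 10/11z)/(1 − 1/11z).

Need |R(x)|<1, x<0.
x=-1.62: |R|=0.4120
R=−1: 1+10/11x = −1+1/11x ⇒ -9/11x=2 ⇒ x=2/(-9/11)=-2.4444
Confirm numerically:
  x=-2.155: |R|=0.80198 <1
  x=-1.990: |R|=0.68514 <1
  x=-1.531: |R|=0.34395 <1
  x=-2.681: |R|=1.15562 >1
  x=-2.524: |R|=1.05294 >1
  x=-2.487: |R|=1.02840 >1
Stable set (-2.4444, 0).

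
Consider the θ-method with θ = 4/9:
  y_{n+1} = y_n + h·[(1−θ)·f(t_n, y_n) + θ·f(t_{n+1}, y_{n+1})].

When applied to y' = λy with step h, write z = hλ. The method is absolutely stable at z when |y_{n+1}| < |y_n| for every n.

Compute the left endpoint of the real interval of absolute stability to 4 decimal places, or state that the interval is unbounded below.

z* = -18.0000.

With y'=λy (z=hλ):
  y_{n+1} = y_n + z·[5/9·y_n + 4/9·y_{n+1}] ⇒ (1 − 4/9z)y_{n+1} = (1 + 5/9z)y_n
  R(z) = (1 + 5/9z)/(1 − 4/9z).

Solve |R(x)|<1 on ℝ⁻.
x=-0.52: |R|=0.5776
R=−1: 1+5/9x = −1+4/9x ⇒ -1/9x=2 ⇒ x=2/(-1/9)=-18.0000
Confirm numerically:
  x=-17.750: |R|=0.99687 <1
  x=-14.650: |R|=0.95044 <1
  x=-13.555: |R|=0.92969 <1
  x=-11.162: |R|=0.87254 <1
  x=-18.204: |R|=1.00249 >1
  x=-18.194: |R|=1.00237 >1
  x=-18.099: |R|=1.00122 >1
So |R|<1 on (-18.0000, 0).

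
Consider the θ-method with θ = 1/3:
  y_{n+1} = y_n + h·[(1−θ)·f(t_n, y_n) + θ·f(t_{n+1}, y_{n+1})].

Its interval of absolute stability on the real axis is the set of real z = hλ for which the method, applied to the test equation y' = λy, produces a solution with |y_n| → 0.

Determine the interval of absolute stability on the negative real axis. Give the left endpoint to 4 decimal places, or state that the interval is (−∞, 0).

On y'=λy, z=hλ:
  y_{n+1} = y_n + z·[2/3·y_n + 1/3·y_{n+1}] ⇒ (1 − 1/3z)y_{n+1} = (1 + 2/3z)y_n
  Hence R(z) = (1 + 2/3z)/(1 − 1/3z).

Find x<0 with |R(x)|<1.
x=-0.54: |R|=0.5424
R=−1: 1+2/3x = −1+1/3x ⇒ -1/3x=2 ⇒ x=2/(-1/3)=-6.0000
Confirm numerically:
  x=-5.751: |R|=0.97155 <1
  x=-5.528: |R|=0.94465 <1
  x=-4.224: |R|=0.75415 <1
  x=-6.548: |R|=1.05739 >1
  x=-6.256: |R|=1.02766 >1
So |R|<1 on (-6.0000, 0).

z∈(-6.0000,0).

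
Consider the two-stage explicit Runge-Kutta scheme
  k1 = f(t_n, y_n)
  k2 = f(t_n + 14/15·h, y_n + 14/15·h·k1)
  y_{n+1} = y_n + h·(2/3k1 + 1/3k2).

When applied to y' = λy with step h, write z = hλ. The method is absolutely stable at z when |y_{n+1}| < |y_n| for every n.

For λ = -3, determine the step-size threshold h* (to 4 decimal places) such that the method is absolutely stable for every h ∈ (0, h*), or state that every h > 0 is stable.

On y'=λy, z=hλ:
  k1=λy_n ⇒ h·k1=z·y_n;  k2=λ(1+14/15z)y_n ⇒ h·k2=z(1+14/15z)y_n
  y_{n+1}/y_n = 1 + 2/3z + 1/3z(1+14/15z) = 1 + z + 14/45z²
  R(z) = 1 + z + 14/45z².

Boundary: |R(x)|=1, x<0.
x=-1.01: |R|=0.3074
R=1: x+14/45x²=0 ⇒ x=−45/14=-3.2143; min R=1−1/(4·14/45)=0.1964>−1
Confirm numerically:
  x=-2.307: |R|=0.34881 <1
  x=-2.136: |R|=0.28344 <1
  x=-1.474: |R|=0.20194 <1
  x=-1.307: |R|=0.22446 <1
  x=-3.798: |R|=1.68972 >1
  x=-3.618: |R|=1.45442 >1
  x=-3.485: |R|=1.29351 >1
Stable set (-3.2143, 0).

(-3.2143,0); λ=-3 ⇒ h* = (45/14)/3 = 1.0714.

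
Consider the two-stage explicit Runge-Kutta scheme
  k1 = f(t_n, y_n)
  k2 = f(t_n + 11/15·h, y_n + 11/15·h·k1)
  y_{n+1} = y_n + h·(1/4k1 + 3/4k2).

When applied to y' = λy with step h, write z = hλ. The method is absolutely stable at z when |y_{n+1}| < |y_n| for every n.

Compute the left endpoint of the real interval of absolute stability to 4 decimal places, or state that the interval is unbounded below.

Test eqn y'=λy, z=hλ:
  k1=λy_n ⇒ h·k1=z·y_n;  k2=λ(1+11/15z)y_n ⇒ h·k2=z(1+11/15z)y_n
  y_{n+1}/y_n = 1 + 1/4z + 3/4z(1+11/15z) = 1 + z + 11/20z²
  so R(z) = 1 + z + 11/20z².

Need |R(x)|<1, x<0.
x=-1.23: |R|=0.6021
R=1: x+11/20x²=0 ⇒ x=−20/11=-1.8182; min R=1−1/(4·11/20)=0.5455>−1
Confirm numerically:
  x=-1.693: |R|=0.88344 <1
  x=-1.242: |R|=0.60641 <1
  x=-0.877: |R|=0.54602 <1
  x=-2.231: |R|=1.50655 >1
  x=-2.161: |R|=1.40746 >1
  x=-2.108: |R|=1.33602 >1
Stable set (-1.8182, 0).

z* = -1.8182.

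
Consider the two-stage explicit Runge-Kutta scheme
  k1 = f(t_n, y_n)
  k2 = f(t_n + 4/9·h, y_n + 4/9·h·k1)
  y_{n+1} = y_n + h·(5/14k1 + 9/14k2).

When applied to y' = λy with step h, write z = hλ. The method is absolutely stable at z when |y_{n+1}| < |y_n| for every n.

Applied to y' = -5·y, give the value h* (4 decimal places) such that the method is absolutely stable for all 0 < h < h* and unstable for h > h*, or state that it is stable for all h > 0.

(-3.5000,0); λ=-5 ⇒ h* = (7/2)/5 = 0.7000.

Set f=λy, z=hλ:
  k1=λy_n ⇒ h·k1=z·y_n;  k2=λ(1+4/9z)y_n ⇒ h·k2=z(1+4/9z)y_n
  y_{n+1}/y_n = 1 + 5/14z + 9/14z(1+4/9z) = 1 + z + 2/7z²
  ⇒ R(z) = 1 + z + 2/7z².

Find x<0 with |R(x)|<1.
x=-1.4: |R|=0.1600
R=1: x+2/7x²=0 ⇒ x=−7/2=-3.5000; min R=1−1/(4·2/7)=0.1250>−1
Confirm numerically:
  x=-3.036: |R|=0.59751 <1
  x=-2.510: |R|=0.29003 <1
  x=-1.642: |R|=0.12833 <1
  x=-3.997: |R|=1.56757 >1
  x=-3.989: |R|=1.55732 >1
So |R|<1 on (-3.5000, 0).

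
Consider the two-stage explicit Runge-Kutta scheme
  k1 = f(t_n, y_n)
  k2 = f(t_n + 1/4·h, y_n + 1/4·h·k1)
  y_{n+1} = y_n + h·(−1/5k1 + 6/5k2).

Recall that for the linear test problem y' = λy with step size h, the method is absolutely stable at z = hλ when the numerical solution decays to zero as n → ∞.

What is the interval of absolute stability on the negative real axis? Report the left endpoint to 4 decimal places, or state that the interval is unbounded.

z∈(-3.3333,0).

With y'=λy (z=hλ):
  k1=λy_n ⇒ h·k1=z·y_n;  k2=λ(1+1/4z)y_n ⇒ h·k2=z(1+1/4z)y_n
  y_{n+1}/y_n = 1 − 1/5z + 6/5z(1+1/4z) = 1 + z + 3/10z²
  Hence R(z) = 1 + z + 3/10z².

Solve |R(x)|<1 on ℝ⁻.
x=-1.19: |R|=0.2348
R=1: x+3/10x²=0 ⇒ x=−10/3=-3.3333; min R=1−1/(4·3/10)=0.1667>−1
Confirm numerically:
  x=-2.859: |R|=0.59316 <1
  x=-2.530: |R|=0.39027 <1
  x=-2.468: |R|=0.35931 <1
  x=-2.036: |R|=0.20759 <1
  x=-3.887: |R|=1.64563 >1
  x=-3.630: |R|=1.32307 >1
Interval (-3.3333, 0).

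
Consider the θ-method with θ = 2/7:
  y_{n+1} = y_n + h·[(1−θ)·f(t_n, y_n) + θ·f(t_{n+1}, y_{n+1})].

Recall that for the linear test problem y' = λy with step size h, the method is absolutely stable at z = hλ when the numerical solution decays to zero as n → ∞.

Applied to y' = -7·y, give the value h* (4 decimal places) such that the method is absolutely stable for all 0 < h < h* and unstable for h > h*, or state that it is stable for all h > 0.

Set f=λy, z=hλ:
  y_{n+1} = y_n + z·[5/7·y_n + 2/7·y_{n+1}] ⇒ (1 − 2/7z)y_{n+1} = (1 + 5/7z)y_n
  Hence R(z) = (1 + 5/7z)/(1 − 2/7z).

Boundary: |R(x)|=1, x<0.
x=-0.88: |R|=0.2968
R=−1: 1+5/7x = −1+2/7x ⇒ -3/7x=2 ⇒ x=2/(-3/7)=-4.6667
Confirm numerically:
  x=-3.998: |R|=0.86623 <1
  x=-2.344: |R|=0.40383 <1
  x=-2.115: |R|=0.31834 <1
  x=-2.057: |R|=0.29557 <1
  x=-5.099: |R|=1.07542 >1
  x=-5.072: |R|=1.07093 >1
  x=-4.766: |R|=1.01803 >1
Stable set (-4.6667, 0).

(-4.6667,0); λ=-7 ⇒ h* = (14/3)/7 = 0.6667.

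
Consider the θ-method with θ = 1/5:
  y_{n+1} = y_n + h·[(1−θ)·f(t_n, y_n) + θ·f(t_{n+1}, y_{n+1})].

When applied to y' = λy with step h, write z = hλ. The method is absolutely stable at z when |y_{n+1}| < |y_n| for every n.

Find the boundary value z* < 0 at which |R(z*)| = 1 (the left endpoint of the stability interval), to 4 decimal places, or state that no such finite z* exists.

left endpoint -3.3333.

With y'=λy (z=hλ):
  y_{n+1} = y_n + z·[4/5·y_n + 1/5·y_{n+1}] ⇒ (1 − 1/5z)y_{n+1} = (1 + 4/5z)y_n
  ⇒ R(z) = (1 + 4/5z)/(1 − 1/5z).

Solve |R(x)|<1 on ℝ⁻.
x=-1.42: |R|=0.1059
R=−1: 1+4/5x = −1+1/5x ⇒ -3/5x=2 ⇒ x=2/(-3/5)=-3.3333
Confirm numerically:
  x=-2.645: |R|=0.72989 <1
  x=-2.251: |R|=0.55220 <1
  x=-1.658: |R|=0.24512 <1
  x=-1.368: |R|=0.07412 <1
  x=-3.783: |R|=1.15359 >1
  x=-3.741: |R|=1.13992 >1
  x=-3.725: |R|=1.13467 >1
Interval (-3.3333, 0).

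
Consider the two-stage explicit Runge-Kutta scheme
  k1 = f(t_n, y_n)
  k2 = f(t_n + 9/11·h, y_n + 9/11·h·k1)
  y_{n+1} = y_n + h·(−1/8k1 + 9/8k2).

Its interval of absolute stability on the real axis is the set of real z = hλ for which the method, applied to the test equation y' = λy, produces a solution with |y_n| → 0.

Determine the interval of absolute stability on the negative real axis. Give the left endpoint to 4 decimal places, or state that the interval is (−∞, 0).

On y'=λy, z=hλ:
  k1=λy_n ⇒ h·k1=z·y_n;  k2=λ(1+9/11z)y_n ⇒ h·k2=z(1+9/11z)y_n
  y_{n+1}/y_n = 1 − 1/8z + 9/8z(1+9/11z) = 1 + z + 81/88z²
  so R(z) = 1 + z + 81/88z².

Boundary: |R(x)|=1, x<0.
x=-1.46: |R|=1.5020
R=1: x+81/88x²=0 ⇒ x=−88/81=-1.0864; min R=1−1/(4·81/88)=0.7284>−1
Confirm numerically:
  x=-0.735: |R|=0.76225 <1
  x=-0.538: |R|=0.72842 <1
  x=-0.469: |R|=0.73346 <1
  x=-1.491: |R|=1.55525 >1
  x=-1.455: |R|=1.49363 >1
Stable set (-1.0864, 0).

(-1.0864, 0).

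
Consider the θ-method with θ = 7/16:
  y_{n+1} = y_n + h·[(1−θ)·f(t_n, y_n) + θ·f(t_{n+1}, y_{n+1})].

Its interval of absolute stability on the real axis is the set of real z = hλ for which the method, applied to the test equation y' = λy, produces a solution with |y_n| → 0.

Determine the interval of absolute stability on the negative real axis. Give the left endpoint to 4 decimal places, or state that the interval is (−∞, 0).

(-16.0000, 0).

Test eqn y'=λy, z=hλ:
  y_{n+1} = y_n + z·[9/16·y_n + 7/16·y_{n+1}] ⇒ (1 − 7/16z)y_{n+1} = (1 + 9/16z)y_n
  R(z) = (1 + 9/16z)/(1 − 7/16z).

Solve |R(x)|<1 on ℝ⁻.
x=-1.18: |R|=0.2218
R=−1: 1+9/16x = −1+7/16x ⇒ -1/8x=2 ⇒ x=2/(-1/8)=-16.0000
Confirm numerically:
  x=-15.125: |R|=0.98564 <1
  x=-13.325: |R|=0.95104 <1
  x=-11.604: |R|=0.90957 <1
  x=-8.598: |R|=0.80569 <1
  x=-16.475: |R|=1.00723 >1
  x=-16.471: |R|=1.00717 >1
  x=-16.352: |R|=1.00540 >1
Stable set (-16.0000, 0).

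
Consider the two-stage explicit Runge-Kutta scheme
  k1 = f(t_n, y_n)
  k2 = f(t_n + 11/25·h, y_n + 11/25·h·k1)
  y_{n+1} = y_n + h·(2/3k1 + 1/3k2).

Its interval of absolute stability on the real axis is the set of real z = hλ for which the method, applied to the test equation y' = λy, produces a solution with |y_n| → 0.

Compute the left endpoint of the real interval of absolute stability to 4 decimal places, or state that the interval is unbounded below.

left endpoint -6.8182.

With y'=λy (z=hλ):
  k1=λy_n ⇒ h·k1=z·y_n;  k2=λ(1+11/25z)y_n ⇒ h·k2=z(1+11/25z)y_n
  y_{n+1}/y_n = 1 + 2/3z + 1/3z(1+11/25z) = 1 + z + 11/75z²
  R(z) = 1 + z + 11/75z².

Need |R(x)|<1, x<0.
x=-0.54: |R|=0.5028
R=1: x+11/75x²=0 ⇒ x=−75/11=-6.8182; min R=1−1/(4·11/75)=-0.7045>−1
Confirm numerically:
  x=-6.784: |R|=0.96599 <1
  x=-5.725: |R|=0.08209 <1
  x=-5.647: |R|=0.03000 <1
  x=-3.760: |R|=0.68649 <1
  x=-7.162: |R|=1.36116 >1
  x=-6.981: |R|=1.16671 >1
  x=-6.842: |R|=1.02390 >1
Stable set (-6.8182, 0).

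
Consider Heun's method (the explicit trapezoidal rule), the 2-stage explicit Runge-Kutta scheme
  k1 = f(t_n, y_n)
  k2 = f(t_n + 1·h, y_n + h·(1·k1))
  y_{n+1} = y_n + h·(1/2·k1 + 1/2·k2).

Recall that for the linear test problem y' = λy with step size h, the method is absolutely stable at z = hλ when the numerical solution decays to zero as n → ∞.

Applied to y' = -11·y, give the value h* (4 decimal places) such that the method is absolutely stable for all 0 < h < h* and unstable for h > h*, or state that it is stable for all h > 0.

(-2.0000,0); λ=-11 ⇒ h* = 0.1818.

Test eqn y'=λy, z=hλ:
  order 2, 2-stage ⇒ R(z)=1+z+z^2/2
  (e.g. R(-1.29)=0.54205, |R|=0.54205)

Solve |R(x)|<1 on ℝ⁻.
x=-1.29: |R|=0.5421
|R(-1.72)|=0.7592 |R(-0.99)|=0.5000 |R(-0.89)|=0.5061
Bisect:
  x_lo=-2.7008 |R|=1.9463  x_hi=-0.0908 |R|=0.9133
  mid=-1.39577 |R|=0.57832 →hi
  mid=-2.04826 |R|=1.04943 →lo
  mid=-1.72202 |R|=0.76065 →hi
  mid=-1.88514 |R|=0.89174 →hi
  mid=-1.96670 |R|=0.96726 →hi
  mid=-2.00748 |R|=1.00751 →lo
  mid=-1.98709 |R|=0.98717 →hi
  mid=-1.99729 |R|=0.99729 →hi
  mid=-2.00238 |R|=1.00239 →lo
  mid=-1.99984 |R|=0.99984 →hi
  ...
  [-2.00015,-1.99999] ⇒ x*=-2.0000
Interval (-2.0000, 0).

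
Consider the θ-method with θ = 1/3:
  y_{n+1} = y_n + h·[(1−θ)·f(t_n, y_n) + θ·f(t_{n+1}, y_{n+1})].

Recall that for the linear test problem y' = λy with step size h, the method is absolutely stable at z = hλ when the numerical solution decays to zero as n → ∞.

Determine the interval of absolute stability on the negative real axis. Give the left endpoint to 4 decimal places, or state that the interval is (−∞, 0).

(-6.0000, 0).

With y'=λy (z=hλ):
  y_{n+1} = y_n + z·[2/3·y_n + 1/3·y_{n+1}] ⇒ (1 − 1/3z)y_{n+1} = (1 + 2/3z)y_n
  R(z) = (1 + 2/3z)/(1 − 1/3z).

Find x<0 with |R(x)|<1.
x=-1.54: |R|=0.0176
R=−1: 1+2/3x = −1+1/3x ⇒ -1/3x=2 ⇒ x=2/(-1/3)=-6.0000
Confirm numerically:
  x=-5.605: |R|=0.95410 <1
  x=-4.920: |R|=0.86364 <1
  x=-4.867: |R|=0.85598 <1
  x=-6.473: |R|=1.04993 >1
  x=-6.182: |R|=1.01982 >1
So |R|<1 on (-6.0000, 0).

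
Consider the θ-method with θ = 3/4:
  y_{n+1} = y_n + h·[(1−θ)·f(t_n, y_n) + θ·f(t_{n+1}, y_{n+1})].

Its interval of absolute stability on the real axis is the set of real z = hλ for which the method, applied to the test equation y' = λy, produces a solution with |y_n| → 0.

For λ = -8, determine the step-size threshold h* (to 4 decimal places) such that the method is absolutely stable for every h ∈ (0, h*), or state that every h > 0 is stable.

(−∞, 0) — no finite endpoint. Any h>0 works for λ=-8.

Set f=λy, z=hλ:
  y_{n+1} = y_n + z·[1/4·y_n + 3/4·y_{n+1}] ⇒ (1 − 3/4z)y_{n+1} = (1 + 1/4z)y_n
  Hence R(z) = (1 + 1/4z)/(1 − 3/4z).

Find x<0 with |R(x)|<1.
x=-0.77: |R|=0.5119
x=-2: |R|=0.2000
x=-10: |R|=0.1765
x=-100: |R|=0.3158
θ=3/4≥1/2 ⇒ |1+1/4x|<|1−3/4x| ∀x<0 ⇒ stable on all of ℝ⁻.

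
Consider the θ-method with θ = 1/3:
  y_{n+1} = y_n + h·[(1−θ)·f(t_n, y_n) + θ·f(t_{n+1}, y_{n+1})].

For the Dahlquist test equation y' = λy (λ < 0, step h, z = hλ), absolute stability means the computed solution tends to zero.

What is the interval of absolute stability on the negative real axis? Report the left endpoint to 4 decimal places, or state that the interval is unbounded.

z∈(-6.0000,0).

On y'=λy, z=hλ:
  y_{n+1} = y_n + z·[2/3·y_n + 1/3·y_{n+1}] ⇒ (1 − 1/3z)y_{n+1} = (1 + 2/3z)y_n
  Hence R(z) = (1 + 2/3z)/(1 − 1/3z).

Boundary: |R(x)|=1, x<0.
x=-0.95: |R|=0.2785
R=−1: 1+2/3x = −1+1/3x ⇒ -1/3x=2 ⇒ x=2/(-1/3)=-6.0000
Confirm numerically:
  x=-4.522: |R|=0.80351 <1
  x=-4.265: |R|=0.76118 <1
  x=-3.363: |R|=0.58557 <1
  x=-2.768: |R|=0.43967 <1
  x=-6.285: |R|=1.03069 >1
  x=-6.284: |R|=1.03059 >1
So |R|<1 on (-6.0000, 0).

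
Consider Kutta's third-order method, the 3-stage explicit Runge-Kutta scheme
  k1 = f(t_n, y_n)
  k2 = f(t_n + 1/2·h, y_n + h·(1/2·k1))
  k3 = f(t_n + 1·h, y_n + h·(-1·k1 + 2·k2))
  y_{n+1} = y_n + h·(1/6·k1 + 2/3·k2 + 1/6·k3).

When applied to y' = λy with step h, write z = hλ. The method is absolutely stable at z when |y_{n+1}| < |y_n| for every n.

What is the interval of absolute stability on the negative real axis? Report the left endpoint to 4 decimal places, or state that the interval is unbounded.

On y'=λy, z=hλ:
  order 3, 3-stage ⇒ R(z)=1+z+z^2/2+z^3/6
  (e.g. R(-0.33)=0.71846, |R|=0.71846)

Boundary: |R(x)|=1, x<0.
x=-0.33: |R|=0.7185
|R(-2.41)|=0.8389 |R(-1.19)|=0.2372 |R(-0.61)|=0.5382
Bisect:
  x_lo=-3.0713 |R|=2.1833  x_hi=-0.1250 |R|=0.8825
  mid=-1.59812 |R|=0.00139 →hi
  mid=-2.33469 |R|=0.73029 →hi
  mid=-2.70298 |R|=1.34130 →lo
  mid=-2.51884 |R|=1.01004 →lo
  mid=-2.42676 |R|=0.86412 →hi
  mid=-2.47280 |R|=0.93552 →hi
  mid=-2.49582 |R|=0.97238 →hi
  ...
  [-2.51290,-2.51272] ⇒ x*=-2.5127
Stable set (-2.5127, 0).

z∈(-2.5127,0).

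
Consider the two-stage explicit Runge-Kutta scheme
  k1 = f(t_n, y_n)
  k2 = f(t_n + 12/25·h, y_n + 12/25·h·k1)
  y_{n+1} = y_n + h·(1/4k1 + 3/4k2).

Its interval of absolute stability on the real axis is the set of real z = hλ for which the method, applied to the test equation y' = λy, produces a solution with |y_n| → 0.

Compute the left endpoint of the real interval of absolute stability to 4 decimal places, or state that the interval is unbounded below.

left endpoint -2.7778.

On y'=λy, z=hλ:
  k1=λy_n ⇒ h·k1=z·y_n;  k2=λ(1+12/25z)y_n ⇒ h·k2=z(1+12/25z)y_n
  y_{n+1}/y_n = 1 + 1/4z + 3/4z(1+12/25z) = 1 + z + 9/25z²
  ⇒ R(z) = 1 + z + 9/25z².

Find x<0 with |R(x)|<1.
x=-0.61: |R|=0.5240
R=1: x+9/25x²=0 ⇒ x=−25/9=-2.7778; min R=1−1/(4·9/25)=0.3056>−1
Confirm numerically:
  x=-2.280: |R|=0.59142 <1
  x=-2.220: |R|=0.55422 <1
  x=-2.132: |R|=0.50435 <1
  x=-1.243: |R|=0.31322 <1
  x=-3.102: |R|=1.36207 >1
  x=-3.056: |R|=1.30609 >1
Interval (-2.7778, 0).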